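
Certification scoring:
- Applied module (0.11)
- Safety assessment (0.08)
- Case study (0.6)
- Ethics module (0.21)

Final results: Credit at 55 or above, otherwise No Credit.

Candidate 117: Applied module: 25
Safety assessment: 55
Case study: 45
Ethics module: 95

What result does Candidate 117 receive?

No Credit

Weighted total:
  Applied module 25 × 0.11 = 2.75
  Safety assessment 55 × 0.08 = 4.4
  Case study 45 × 0.6 = 27
  Ethics module 95 × 0.21 = 19.95
Sum = 54.1
54.1 < 55 → No Credit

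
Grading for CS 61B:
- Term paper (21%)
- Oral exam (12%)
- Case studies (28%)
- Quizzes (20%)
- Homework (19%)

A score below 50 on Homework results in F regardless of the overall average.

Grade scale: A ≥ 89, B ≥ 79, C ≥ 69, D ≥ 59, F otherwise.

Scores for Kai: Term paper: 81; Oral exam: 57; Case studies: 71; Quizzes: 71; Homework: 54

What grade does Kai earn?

D

Homework score 54 ≥ 50: minimum met.
Weighted total:
  Term paper 81 × 0.21 = 17.01
  Oral exam 57 × 0.12 = 6.84
  Case studies 71 × 0.28 = 19.88
  Quizzes 71 × 0.2 = 14.2
  Homework 54 × 0.19 = 10.26
Sum = 68.19
68.19 is ≥ 59 and < 69 → D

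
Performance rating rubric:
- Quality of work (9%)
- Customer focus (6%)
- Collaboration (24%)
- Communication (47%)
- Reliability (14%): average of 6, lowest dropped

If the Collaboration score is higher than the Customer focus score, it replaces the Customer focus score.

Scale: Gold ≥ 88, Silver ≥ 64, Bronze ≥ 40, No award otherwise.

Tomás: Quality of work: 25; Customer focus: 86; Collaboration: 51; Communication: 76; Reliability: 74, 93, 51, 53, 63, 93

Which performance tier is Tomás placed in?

Silver

Reliability: drop 51 → average of remaining 5 = 376/5 = 75.2
Collaboration (51) ≤ Customer focus (86), so Customer focus stays at 86.
Weighted total:
  Quality of work 25 × 0.09 = 2.25
  Customer focus 86 × 0.06 = 5.16
  Collaboration 51 × 0.24 = 12.24
  Communication 76 × 0.47 = 35.72
  Reliability 75.2 × 0.14 = 10.528
Sum = 65.898
65.898 is ≥ 64 and < 88 → Silver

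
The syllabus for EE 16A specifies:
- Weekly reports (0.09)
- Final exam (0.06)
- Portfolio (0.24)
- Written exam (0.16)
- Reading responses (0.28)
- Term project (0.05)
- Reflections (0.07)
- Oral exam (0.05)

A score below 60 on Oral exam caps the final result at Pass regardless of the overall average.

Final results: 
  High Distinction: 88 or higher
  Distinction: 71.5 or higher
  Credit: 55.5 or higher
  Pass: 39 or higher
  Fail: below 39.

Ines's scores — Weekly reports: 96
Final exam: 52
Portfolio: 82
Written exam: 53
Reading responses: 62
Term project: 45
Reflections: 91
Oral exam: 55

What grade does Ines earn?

Oral exam score 55 < 60: minimum not met.
Weighted total:
  Weekly reports 96 × 0.09 = 8.64
  Final exam 52 × 0.06 = 3.12
  Portfolio 82 × 0.24 = 19.68
  Written exam 53 × 0.16 = 8.48
  Reading responses 62 × 0.28 = 17.36
  Term project 45 × 0.05 = 2.25
  Reflections 91 × 0.07 = 6.37
  Oral exam 55 × 0.05 = 2.75
Sum = 68.65
68.65 would be Credit; cap at Pass applies → Pass.

Pass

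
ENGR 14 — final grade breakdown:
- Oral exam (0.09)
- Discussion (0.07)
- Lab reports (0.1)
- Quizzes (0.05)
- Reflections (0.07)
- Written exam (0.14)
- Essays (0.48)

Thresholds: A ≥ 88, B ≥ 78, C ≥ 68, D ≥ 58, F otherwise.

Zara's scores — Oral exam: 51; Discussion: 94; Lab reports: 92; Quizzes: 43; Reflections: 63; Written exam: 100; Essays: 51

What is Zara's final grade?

D

Weighted total:
  Oral exam 51 × 0.09 = 4.59
  Discussion 94 × 0.07 = 6.58
  Lab reports 92 × 0.1 = 9.2
  Quizzes 43 × 0.05 = 2.15
  Reflections 63 × 0.07 = 4.41
  Written exam 100 × 0.14 = 14
  Essays 51 × 0.48 = 24.48
Sum = 65.41
65.41 is ≥ 58 and < 68 → D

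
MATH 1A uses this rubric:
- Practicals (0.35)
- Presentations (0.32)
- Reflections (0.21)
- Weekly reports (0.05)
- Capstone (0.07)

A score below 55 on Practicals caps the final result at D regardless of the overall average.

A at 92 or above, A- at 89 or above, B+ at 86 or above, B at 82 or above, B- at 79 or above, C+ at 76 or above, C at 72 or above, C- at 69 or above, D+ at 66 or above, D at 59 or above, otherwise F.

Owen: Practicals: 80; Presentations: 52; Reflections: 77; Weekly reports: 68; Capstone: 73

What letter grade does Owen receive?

C-

Practicals score 80 ≥ 55: minimum met.
Weighted total:
  Practicals 80 × 0.35 = 28
  Presentations 52 × 0.32 = 16.64
  Reflections 77 × 0.21 = 16.17
  Weekly reports 68 × 0.05 = 3.4
  Capstone 73 × 0.07 = 5.11
Sum = 69.32
69.32 is ≥ 69 and < 72 → C-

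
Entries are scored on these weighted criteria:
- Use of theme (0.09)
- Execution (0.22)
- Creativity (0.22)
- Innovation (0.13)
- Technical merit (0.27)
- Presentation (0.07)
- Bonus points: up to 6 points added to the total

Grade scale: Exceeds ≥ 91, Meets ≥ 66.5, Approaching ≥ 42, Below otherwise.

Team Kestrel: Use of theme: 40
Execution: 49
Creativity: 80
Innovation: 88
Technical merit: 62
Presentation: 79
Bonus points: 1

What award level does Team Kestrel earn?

Meets

Weighted total:
  Use of theme 40 × 0.09 = 3.6
  Execution 49 × 0.22 = 10.78
  Creativity 80 × 0.22 = 17.6
  Innovation 88 × 0.13 = 11.44
  Technical merit 62 × 0.27 = 16.74
  Presentation 79 × 0.07 = 5.53
Sum = 65.69
Bonus points: 65.69 + 1 = 66.69
66.69 is ≥ 66.5 and < 91 → Meets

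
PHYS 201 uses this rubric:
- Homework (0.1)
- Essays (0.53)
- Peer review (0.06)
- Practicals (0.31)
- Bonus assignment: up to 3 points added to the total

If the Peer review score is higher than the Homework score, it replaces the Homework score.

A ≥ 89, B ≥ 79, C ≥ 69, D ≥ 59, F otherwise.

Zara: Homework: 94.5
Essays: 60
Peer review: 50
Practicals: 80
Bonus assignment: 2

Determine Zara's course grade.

Peer review (50) ≤ Homework (94.5), so Homework stays at 94.5.
Weighted total:
  Homework 94.5 × 0.1 = 9.45
  Essays 60 × 0.53 = 31.8
  Peer review 50 × 0.06 = 3
  Practicals 80 × 0.31 = 24.8
Sum = 69.05
Bonus assignment: 69.05 + 2 = 71.05
71.05 is ≥ 69 and < 79 → C

C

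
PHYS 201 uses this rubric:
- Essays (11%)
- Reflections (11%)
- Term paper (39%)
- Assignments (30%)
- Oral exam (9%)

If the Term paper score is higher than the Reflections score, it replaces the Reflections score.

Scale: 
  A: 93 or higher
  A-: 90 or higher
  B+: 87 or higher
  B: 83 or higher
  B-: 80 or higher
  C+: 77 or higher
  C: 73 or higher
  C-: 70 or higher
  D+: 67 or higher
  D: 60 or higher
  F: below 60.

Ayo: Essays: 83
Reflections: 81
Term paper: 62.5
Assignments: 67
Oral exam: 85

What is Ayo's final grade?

C-

Term paper (62.5) ≤ Reflections (81), so Reflections stays at 81.
Weighted total:
  Essays 83 × 0.11 = 9.13
  Reflections 81 × 0.11 = 8.91
  Term paper 62.5 × 0.39 = 24.375
  Assignments 67 × 0.3 = 20.1
  Oral exam 85 × 0.09 = 7.65
Sum = 70.165
70.165 is ≥ 70 and < 73 → C-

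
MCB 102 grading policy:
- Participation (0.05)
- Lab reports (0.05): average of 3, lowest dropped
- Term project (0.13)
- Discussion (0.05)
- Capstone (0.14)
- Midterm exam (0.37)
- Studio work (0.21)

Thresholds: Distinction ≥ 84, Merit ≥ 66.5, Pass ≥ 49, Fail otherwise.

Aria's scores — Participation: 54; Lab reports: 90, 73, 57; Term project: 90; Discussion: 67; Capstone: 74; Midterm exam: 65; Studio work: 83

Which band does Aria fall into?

Merit

Lab reports: drop 57 → average of remaining 2 = 163/2 = 81.5
Weighted total:
  Participation 54 × 0.05 = 2.7
  Lab reports 81.5 × 0.05 = 4.075
  Term project 90 × 0.13 = 11.7
  Discussion 67 × 0.05 = 3.35
  Capstone 74 × 0.14 = 10.36
  Midterm exam 65 × 0.37 = 24.05
  Studio work 83 × 0.21 = 17.43
Sum = 73.665
73.665 is ≥ 66.5 and < 84 → Merit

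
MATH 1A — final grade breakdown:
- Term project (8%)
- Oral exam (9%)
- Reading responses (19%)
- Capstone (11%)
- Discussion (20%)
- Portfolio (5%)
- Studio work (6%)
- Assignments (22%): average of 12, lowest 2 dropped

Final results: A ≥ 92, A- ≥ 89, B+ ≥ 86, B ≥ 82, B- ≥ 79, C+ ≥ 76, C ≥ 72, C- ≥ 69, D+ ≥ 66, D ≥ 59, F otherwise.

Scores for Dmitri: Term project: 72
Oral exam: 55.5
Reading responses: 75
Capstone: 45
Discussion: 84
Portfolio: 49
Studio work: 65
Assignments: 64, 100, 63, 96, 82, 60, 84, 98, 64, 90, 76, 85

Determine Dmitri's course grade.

Assignments: drop 60, 63 → average of remaining 10 = 839/10 = 83.9
Weighted total:
  Term project 72 × 0.08 = 5.76
  Oral exam 55.5 × 0.09 = 4.995
  Reading responses 75 × 0.19 = 14.25
  Capstone 45 × 0.11 = 4.95
  Discussion 84 × 0.2 = 16.8
  Portfolio 49 × 0.05 = 2.45
  Studio work 65 × 0.06 = 3.9
  Assignments 83.9 × 0.22 = 18.458
Sum = 71.563
71.563 is ≥ 69 and < 72 → C-

C-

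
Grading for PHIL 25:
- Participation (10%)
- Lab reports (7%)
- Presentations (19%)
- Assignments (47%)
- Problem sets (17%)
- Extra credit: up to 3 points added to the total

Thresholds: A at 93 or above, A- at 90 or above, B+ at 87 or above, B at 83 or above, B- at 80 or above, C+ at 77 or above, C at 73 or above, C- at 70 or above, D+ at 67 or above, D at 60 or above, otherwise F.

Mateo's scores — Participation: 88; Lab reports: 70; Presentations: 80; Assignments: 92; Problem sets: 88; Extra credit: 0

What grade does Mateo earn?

Weighted total:
  Participation 88 × 0.1 = 8.8
  Lab reports 70 × 0.07 = 4.9
  Presentations 80 × 0.19 = 15.2
  Assignments 92 × 0.47 = 43.24
  Problem sets 88 × 0.17 = 14.96
Sum = 87.1
Extra credit: 87.1 + 0 = 87.1
87.1 is ≥ 87 and < 90 → B+

B+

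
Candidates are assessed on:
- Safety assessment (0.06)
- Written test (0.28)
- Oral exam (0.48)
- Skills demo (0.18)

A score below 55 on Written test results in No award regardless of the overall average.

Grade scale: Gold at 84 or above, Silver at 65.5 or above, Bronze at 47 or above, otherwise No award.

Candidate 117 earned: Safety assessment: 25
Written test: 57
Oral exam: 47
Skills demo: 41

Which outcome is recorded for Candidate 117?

Written test score 57 ≥ 55: minimum met.
Weighted total:
  Safety assessment 25 × 0.06 = 1.5
  Written test 57 × 0.28 = 15.96
  Oral exam 47 × 0.48 = 22.56
  Skills demo 41 × 0.18 = 7.38
Sum = 47.4
47.4 is ≥ 47 and < 65.5 → Bronze

Bronze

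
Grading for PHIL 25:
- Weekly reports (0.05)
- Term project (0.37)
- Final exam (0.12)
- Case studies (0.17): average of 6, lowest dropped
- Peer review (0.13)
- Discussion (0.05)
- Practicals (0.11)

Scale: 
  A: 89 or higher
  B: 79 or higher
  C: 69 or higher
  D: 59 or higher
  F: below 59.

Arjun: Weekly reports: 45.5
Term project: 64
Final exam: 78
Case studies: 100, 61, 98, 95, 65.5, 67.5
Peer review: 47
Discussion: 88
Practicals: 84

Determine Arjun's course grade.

C

Case studies: drop 61 → average of remaining 5 = 426/5 = 85.2
Weighted total:
  Weekly reports 45.5 × 0.05 = 2.275
  Term project 64 × 0.37 = 23.68
  Final exam 78 × 0.12 = 9.36
  Case studies 85.2 × 0.17 = 14.484
  Peer review 47 × 0.13 = 6.11
  Discussion 88 × 0.05 = 4.4
  Practicals 84 × 0.11 = 9.24
Sum = 69.549
69.549 is ≥ 69 and < 79 → C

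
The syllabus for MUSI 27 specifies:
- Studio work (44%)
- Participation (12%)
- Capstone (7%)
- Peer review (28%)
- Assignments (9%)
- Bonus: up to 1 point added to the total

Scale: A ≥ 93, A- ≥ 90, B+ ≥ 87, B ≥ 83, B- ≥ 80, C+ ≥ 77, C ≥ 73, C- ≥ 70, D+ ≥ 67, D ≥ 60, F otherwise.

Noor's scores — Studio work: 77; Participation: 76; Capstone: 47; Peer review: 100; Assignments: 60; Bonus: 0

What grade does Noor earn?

Weighted total:
  Studio work 77 × 0.44 = 33.88
  Participation 76 × 0.12 = 9.12
  Capstone 47 × 0.07 = 3.29
  Peer review 100 × 0.28 = 28
  Assignments 60 × 0.09 = 5.4
Sum = 79.69
Bonus: 79.69 + 0 = 79.69
79.69 is ≥ 77 and < 80 → C+

C+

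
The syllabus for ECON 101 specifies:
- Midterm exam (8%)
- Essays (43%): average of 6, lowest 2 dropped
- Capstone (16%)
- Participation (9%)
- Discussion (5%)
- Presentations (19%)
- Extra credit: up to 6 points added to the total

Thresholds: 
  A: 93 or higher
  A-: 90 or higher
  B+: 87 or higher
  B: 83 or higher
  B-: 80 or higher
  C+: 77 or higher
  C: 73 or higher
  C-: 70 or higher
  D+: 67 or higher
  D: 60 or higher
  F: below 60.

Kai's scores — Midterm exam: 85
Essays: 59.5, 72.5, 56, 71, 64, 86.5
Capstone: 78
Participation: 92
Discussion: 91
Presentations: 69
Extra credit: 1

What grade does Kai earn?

Essays: drop 56, 59.5 → average of remaining 4 = 294/4 = 73.5
Weighted total:
  Midterm exam 85 × 0.08 = 6.8
  Essays 73.5 × 0.43 = 31.605
  Capstone 78 × 0.16 = 12.48
  Participation 92 × 0.09 = 8.28
  Discussion 91 × 0.05 = 4.55
  Presentations 69 × 0.19 = 13.11
Sum = 76.825
Extra credit: 76.825 + 1 = 77.825
77.825 is ≥ 77 and < 80 → C+

C+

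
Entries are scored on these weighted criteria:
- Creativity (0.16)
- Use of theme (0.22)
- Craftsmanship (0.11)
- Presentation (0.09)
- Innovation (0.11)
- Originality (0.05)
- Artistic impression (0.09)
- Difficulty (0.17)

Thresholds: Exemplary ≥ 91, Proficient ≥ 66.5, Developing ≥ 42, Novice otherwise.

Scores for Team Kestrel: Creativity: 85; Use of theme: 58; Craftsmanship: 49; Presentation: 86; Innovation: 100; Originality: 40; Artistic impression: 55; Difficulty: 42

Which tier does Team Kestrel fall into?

Weighted total:
  Creativity 85 × 0.16 = 13.6
  Use of theme 58 × 0.22 = 12.76
  Craftsmanship 49 × 0.11 = 5.39
  Presentation 86 × 0.09 = 7.74
  Innovation 100 × 0.11 = 11
  Originality 40 × 0.05 = 2
  Artistic impression 55 × 0.09 = 4.95
  Difficulty 42 × 0.17 = 7.14
Sum = 64.58
64.58 is ≥ 42 and < 66.5 → Developing

Developing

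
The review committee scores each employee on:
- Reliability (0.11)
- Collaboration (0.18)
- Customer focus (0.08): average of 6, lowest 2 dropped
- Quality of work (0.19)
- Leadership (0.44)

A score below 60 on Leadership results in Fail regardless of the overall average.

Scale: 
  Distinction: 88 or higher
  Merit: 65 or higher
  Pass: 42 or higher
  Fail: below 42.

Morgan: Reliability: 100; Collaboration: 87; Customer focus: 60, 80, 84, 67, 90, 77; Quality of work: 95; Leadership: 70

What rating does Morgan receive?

Customer focus: drop 60, 67 → average of remaining 4 = 331/4 = 82.75
Leadership score 70 ≥ 60: minimum met.
Weighted total:
  Reliability 100 × 0.11 = 11
  Collaboration 87 × 0.18 = 15.66
  Customer focus 82.75 × 0.08 = 6.62
  Quality of work 95 × 0.19 = 18.05
  Leadership 70 × 0.44 = 30.8
Sum = 82.13
82.13 is ≥ 65 and < 88 → Merit

Merit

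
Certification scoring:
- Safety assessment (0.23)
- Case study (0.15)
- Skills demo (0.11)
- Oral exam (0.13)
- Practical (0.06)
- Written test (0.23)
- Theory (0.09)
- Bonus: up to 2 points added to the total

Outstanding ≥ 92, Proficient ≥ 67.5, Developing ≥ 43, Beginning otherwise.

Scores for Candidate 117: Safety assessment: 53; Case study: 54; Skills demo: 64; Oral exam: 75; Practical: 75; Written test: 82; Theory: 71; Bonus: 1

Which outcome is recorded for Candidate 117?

Proficient

Weighted total:
  Safety assessment 53 × 0.23 = 12.19
  Case study 54 × 0.15 = 8.1
  Skills demo 64 × 0.11 = 7.04
  Oral exam 75 × 0.13 = 9.75
  Practical 75 × 0.06 = 4.5
  Written test 82 × 0.23 = 18.86
  Theory 71 × 0.09 = 6.39
Sum = 66.83
Bonus: 66.83 + 1 = 67.83
67.83 is ≥ 67.5 and < 92 → Proficient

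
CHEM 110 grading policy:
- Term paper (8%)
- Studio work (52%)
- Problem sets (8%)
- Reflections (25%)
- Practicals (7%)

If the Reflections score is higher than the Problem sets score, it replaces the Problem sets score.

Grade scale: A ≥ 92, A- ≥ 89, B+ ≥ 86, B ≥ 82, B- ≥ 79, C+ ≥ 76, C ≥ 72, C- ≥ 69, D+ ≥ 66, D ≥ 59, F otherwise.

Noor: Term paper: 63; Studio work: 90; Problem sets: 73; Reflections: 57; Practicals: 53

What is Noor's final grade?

Reflections (57) ≤ Problem sets (73), so Problem sets stays at 73.
Weighted total:
  Term paper 63 × 0.08 = 5.04
  Studio work 90 × 0.52 = 46.8
  Problem sets 73 × 0.08 = 5.84
  Reflections 57 × 0.25 = 14.25
  Practicals 53 × 0.07 = 3.71
Sum = 75.64
75.64 is ≥ 72 and < 76 → C

C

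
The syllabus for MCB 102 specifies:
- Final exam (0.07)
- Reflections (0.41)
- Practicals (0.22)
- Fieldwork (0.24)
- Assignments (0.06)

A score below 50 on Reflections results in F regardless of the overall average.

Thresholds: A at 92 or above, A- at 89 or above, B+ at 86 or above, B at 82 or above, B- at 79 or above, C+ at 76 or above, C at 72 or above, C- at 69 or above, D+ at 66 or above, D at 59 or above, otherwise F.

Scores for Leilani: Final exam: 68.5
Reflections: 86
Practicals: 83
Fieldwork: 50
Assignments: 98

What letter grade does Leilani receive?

C+

Reflections score 86 ≥ 50: minimum met.
Weighted total:
  Final exam 68.5 × 0.07 = 4.795
  Reflections 86 × 0.41 = 35.26
  Practicals 83 × 0.22 = 18.26
  Fieldwork 50 × 0.24 = 12
  Assignments 98 × 0.06 = 5.88
Sum = 76.195
76.195 is ≥ 76 and < 79 → C+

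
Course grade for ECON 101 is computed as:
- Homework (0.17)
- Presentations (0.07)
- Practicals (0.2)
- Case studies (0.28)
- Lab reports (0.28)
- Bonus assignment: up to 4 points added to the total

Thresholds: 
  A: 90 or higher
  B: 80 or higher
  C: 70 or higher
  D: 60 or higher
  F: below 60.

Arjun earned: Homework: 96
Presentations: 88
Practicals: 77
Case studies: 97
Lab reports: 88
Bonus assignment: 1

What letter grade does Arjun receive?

Weighted total:
  Homework 96 × 0.17 = 16.32
  Presentations 88 × 0.07 = 6.16
  Practicals 77 × 0.2 = 15.4
  Case studies 97 × 0.28 = 27.16
  Lab reports 88 × 0.28 = 24.64
Sum = 89.68
Bonus assignment: 89.68 + 1 = 90.68
90.68 ≥ 90 → A

A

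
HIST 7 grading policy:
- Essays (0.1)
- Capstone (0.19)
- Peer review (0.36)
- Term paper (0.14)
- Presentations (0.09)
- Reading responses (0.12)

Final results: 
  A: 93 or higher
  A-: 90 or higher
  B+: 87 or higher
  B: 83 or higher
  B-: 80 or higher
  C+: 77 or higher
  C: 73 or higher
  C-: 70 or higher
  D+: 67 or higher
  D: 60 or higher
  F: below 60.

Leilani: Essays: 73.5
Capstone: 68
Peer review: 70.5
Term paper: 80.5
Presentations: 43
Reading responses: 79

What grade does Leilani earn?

C-

Weighted total:
  Essays 73.5 × 0.1 = 7.35
  Capstone 68 × 0.19 = 12.92
  Peer review 70.5 × 0.36 = 25.38
  Term paper 80.5 × 0.14 = 11.27
  Presentations 43 × 0.09 = 3.87
  Reading responses 79 × 0.12 = 9.48
Sum = 70.27
70.27 is ≥ 70 and < 73 → C-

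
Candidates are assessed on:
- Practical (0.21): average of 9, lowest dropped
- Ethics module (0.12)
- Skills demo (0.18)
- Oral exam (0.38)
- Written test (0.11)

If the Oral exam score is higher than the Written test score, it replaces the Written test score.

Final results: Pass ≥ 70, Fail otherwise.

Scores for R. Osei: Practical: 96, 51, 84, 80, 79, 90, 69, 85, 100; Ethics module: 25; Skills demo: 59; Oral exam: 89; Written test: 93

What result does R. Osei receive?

Practical: drop 51 → average of remaining 8 = 683/8 = 85.375
Oral exam (89) ≤ Written test (93), so Written test stays at 93.
Weighted total:
  Practical 85.375 × 0.21 = 17.92875
  Ethics module 25 × 0.12 = 3
  Skills demo 59 × 0.18 = 10.62
  Oral exam 89 × 0.38 = 33.82
  Written test 93 × 0.11 = 10.23
Sum = 75.59875
75.59875 ≥ 70 → Pass

Pass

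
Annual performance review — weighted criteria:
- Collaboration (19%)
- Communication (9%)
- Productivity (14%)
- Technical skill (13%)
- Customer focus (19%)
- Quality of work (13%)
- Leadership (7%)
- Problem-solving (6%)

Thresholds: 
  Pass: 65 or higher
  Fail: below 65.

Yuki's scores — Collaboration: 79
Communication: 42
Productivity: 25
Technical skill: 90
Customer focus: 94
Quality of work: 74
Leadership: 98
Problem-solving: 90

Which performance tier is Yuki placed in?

Weighted total:
  Collaboration 79 × 0.19 = 15.01
  Communication 42 × 0.09 = 3.78
  Productivity 25 × 0.14 = 3.5
  Technical skill 90 × 0.13 = 11.7
  Customer focus 94 × 0.19 = 17.86
  Quality of work 74 × 0.13 = 9.62
  Leadership 98 × 0.07 = 6.86
  Problem-solving 90 × 0.06 = 5.4
Sum = 73.73
73.73 ≥ 65 → Pass

Pass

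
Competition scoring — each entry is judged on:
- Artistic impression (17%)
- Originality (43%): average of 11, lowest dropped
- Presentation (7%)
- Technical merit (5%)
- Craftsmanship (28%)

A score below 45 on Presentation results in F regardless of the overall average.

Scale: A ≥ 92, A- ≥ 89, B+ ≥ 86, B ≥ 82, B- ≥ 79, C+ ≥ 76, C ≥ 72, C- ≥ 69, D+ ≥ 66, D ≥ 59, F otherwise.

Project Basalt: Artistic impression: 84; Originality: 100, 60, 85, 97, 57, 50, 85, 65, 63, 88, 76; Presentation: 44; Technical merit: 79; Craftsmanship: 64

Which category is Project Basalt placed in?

F

Originality: drop 50 → average of remaining 10 = 776/10 = 77.6
Presentation score 44 < 45: minimum not met.
Weighted total:
  Artistic impression 84 × 0.17 = 14.28
  Originality 77.6 × 0.43 = 33.368
  Presentation 44 × 0.07 = 3.08
  Technical merit 79 × 0.05 = 3.95
  Craftsmanship 64 × 0.28 = 17.92
Sum = 72.598
Because the Presentation minimum was not met, the result is F.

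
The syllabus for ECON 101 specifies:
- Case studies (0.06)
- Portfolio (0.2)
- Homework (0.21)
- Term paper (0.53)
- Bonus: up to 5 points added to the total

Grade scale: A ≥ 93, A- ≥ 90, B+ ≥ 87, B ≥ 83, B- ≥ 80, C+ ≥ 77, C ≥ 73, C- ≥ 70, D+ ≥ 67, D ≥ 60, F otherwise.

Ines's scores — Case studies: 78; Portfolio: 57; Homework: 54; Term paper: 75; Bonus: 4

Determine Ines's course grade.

C-

Weighted total:
  Case studies 78 × 0.06 = 4.68
  Portfolio 57 × 0.2 = 11.4
  Homework 54 × 0.21 = 11.34
  Term paper 75 × 0.53 = 39.75
Sum = 67.17
Bonus: 67.17 + 4 = 71.17
71.17 is ≥ 70 and < 73 → C-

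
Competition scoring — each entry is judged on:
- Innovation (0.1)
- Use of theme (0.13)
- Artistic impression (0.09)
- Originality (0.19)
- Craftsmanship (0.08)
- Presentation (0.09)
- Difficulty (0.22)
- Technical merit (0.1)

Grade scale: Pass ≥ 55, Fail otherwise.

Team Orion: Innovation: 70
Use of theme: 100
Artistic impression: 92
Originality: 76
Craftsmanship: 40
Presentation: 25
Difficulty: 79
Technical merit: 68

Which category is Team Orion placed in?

Weighted total:
  Innovation 70 × 0.1 = 7
  Use of theme 100 × 0.13 = 13
  Artistic impression 92 × 0.09 = 8.28
  Originality 76 × 0.19 = 14.44
  Craftsmanship 40 × 0.08 = 3.2
  Presentation 25 × 0.09 = 2.25
  Difficulty 79 × 0.22 = 17.38
  Technical merit 68 × 0.1 = 6.8
Sum = 72.35
72.35 ≥ 55 → Pass

Pass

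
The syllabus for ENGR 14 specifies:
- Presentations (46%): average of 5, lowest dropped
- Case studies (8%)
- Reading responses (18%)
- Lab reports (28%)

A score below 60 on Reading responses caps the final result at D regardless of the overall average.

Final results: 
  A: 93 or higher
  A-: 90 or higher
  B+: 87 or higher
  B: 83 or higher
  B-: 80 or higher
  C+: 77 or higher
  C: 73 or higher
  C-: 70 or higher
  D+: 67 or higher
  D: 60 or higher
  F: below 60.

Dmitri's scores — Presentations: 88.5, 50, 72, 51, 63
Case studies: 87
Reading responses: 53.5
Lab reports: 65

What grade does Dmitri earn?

Presentations: drop 50 → average of remaining 4 = 274.5/4 = 68.625
Reading responses score 53.5 < 60: minimum not met.
Weighted total:
  Presentations 68.625 × 0.46 = 31.5675
  Case studies 87 × 0.08 = 6.96
  Reading responses 53.5 × 0.18 = 9.63
  Lab reports 65 × 0.28 = 18.2
Sum = 66.3575
66.3575 would be D; cap at D applies → D.

D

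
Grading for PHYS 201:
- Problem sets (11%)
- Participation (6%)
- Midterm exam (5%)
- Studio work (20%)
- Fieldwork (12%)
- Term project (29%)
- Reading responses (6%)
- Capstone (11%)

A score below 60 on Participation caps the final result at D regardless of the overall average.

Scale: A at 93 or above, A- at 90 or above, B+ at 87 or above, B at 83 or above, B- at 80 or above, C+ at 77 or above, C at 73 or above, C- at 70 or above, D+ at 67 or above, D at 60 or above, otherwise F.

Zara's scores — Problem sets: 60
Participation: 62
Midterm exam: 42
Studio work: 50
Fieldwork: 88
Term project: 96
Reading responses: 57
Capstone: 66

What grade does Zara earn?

C-

Participation score 62 ≥ 60: minimum met.
Weighted total:
  Problem sets 60 × 0.11 = 6.6
  Participation 62 × 0.06 = 3.72
  Midterm exam 42 × 0.05 = 2.1
  Studio work 50 × 0.2 = 10
  Fieldwork 88 × 0.12 = 10.56
  Term project 96 × 0.29 = 27.84
  Reading responses 57 × 0.06 = 3.42
  Capstone 66 × 0.11 = 7.26
Sum = 71.5
71.5 is ≥ 70 and < 73 → C-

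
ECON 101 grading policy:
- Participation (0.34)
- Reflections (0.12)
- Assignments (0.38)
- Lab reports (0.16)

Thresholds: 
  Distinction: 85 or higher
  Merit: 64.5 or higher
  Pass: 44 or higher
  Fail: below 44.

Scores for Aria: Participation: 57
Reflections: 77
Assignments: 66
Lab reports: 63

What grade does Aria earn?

Pass

Weighted total:
  Participation 57 × 0.34 = 19.38
  Reflections 77 × 0.12 = 9.24
  Assignments 66 × 0.38 = 25.08
  Lab reports 63 × 0.16 = 10.08
Sum = 63.78
63.78 is ≥ 44 and < 64.5 → Pass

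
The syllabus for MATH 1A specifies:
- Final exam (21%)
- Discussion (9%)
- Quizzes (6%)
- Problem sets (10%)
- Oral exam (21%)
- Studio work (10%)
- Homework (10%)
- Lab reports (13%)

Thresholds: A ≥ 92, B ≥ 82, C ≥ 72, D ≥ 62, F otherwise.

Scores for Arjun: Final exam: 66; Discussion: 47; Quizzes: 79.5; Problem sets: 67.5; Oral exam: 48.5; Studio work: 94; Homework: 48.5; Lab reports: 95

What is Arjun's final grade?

Weighted total:
  Final exam 66 × 0.21 = 13.86
  Discussion 47 × 0.09 = 4.23
  Quizzes 79.5 × 0.06 = 4.77
  Problem sets 67.5 × 0.1 = 6.75
  Oral exam 48.5 × 0.21 = 10.185
  Studio work 94 × 0.1 = 9.4
  Homework 48.5 × 0.1 = 4.85
  Lab reports 95 × 0.13 = 12.35
Sum = 66.395
66.395 is ≥ 62 and < 72 → D

D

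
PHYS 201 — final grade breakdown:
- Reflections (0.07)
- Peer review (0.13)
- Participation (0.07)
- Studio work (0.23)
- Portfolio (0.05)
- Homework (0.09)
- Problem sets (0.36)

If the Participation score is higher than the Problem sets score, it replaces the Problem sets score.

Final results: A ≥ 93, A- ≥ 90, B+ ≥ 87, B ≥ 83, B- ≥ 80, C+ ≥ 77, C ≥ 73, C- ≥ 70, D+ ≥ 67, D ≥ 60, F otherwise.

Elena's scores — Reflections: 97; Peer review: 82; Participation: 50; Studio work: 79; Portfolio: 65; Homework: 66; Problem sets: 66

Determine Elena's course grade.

C-

Participation (50) ≤ Problem sets (66), so Problem sets stays at 66.
Weighted total:
  Reflections 97 × 0.07 = 6.79
  Peer review 82 × 0.13 = 10.66
  Participation 50 × 0.07 = 3.5
  Studio work 79 × 0.23 = 18.17
  Portfolio 65 × 0.05 = 3.25
  Homework 66 × 0.09 = 5.94
  Problem sets 66 × 0.36 = 23.76
Sum = 72.07
72.07 is ≥ 70 and < 73 → C-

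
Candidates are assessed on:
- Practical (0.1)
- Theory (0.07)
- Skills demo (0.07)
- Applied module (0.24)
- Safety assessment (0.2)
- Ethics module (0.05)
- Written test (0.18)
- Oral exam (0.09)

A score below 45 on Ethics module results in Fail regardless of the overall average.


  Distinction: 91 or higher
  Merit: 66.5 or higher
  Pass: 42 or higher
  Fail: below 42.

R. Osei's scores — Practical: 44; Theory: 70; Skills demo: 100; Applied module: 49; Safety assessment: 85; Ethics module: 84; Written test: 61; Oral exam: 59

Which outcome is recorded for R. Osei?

Pass

Ethics module score 84 ≥ 45: minimum met.
Weighted total:
  Practical 44 × 0.1 = 4.4
  Theory 70 × 0.07 = 4.9
  Skills demo 100 × 0.07 = 7
  Applied module 49 × 0.24 = 11.76
  Safety assessment 85 × 0.2 = 17
  Ethics module 84 × 0.05 = 4.2
  Written test 61 × 0.18 = 10.98
  Oral exam 59 × 0.09 = 5.31
Sum = 65.55
65.55 is ≥ 42 and < 66.5 → Pass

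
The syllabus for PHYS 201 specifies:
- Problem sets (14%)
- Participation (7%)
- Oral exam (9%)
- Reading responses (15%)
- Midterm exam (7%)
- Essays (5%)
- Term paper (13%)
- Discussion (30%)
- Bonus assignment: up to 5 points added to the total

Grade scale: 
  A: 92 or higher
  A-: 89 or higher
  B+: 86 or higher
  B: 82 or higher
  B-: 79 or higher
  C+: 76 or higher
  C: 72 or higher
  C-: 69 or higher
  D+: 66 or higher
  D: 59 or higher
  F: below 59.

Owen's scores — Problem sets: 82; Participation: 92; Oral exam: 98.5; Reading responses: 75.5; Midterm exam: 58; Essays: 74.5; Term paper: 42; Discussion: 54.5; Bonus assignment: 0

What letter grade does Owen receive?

D+

Weighted total:
  Problem sets 82 × 0.14 = 11.48
  Participation 92 × 0.07 = 6.44
  Oral exam 98.5 × 0.09 = 8.865
  Reading responses 75.5 × 0.15 = 11.325
  Midterm exam 58 × 0.07 = 4.06
  Essays 74.5 × 0.05 = 3.725
  Term paper 42 × 0.13 = 5.46
  Discussion 54.5 × 0.3 = 16.35
Sum = 67.705
Bonus assignment: 67.705 + 0 = 67.705
67.705 is ≥ 66 and < 69 → D+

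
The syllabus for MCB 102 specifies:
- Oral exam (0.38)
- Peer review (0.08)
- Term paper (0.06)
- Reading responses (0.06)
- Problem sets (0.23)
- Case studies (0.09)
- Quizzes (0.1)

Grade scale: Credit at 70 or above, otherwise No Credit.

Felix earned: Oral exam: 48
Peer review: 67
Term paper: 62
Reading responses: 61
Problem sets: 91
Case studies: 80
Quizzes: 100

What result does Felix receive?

No Credit

Weighted total:
  Oral exam 48 × 0.38 = 18.24
  Peer review 67 × 0.08 = 5.36
  Term paper 62 × 0.06 = 3.72
  Reading responses 61 × 0.06 = 3.66
  Problem sets 91 × 0.23 = 20.93
  Case studies 80 × 0.09 = 7.2
  Quizzes 100 × 0.1 = 10
Sum = 69.11
69.11 < 70 → No Credit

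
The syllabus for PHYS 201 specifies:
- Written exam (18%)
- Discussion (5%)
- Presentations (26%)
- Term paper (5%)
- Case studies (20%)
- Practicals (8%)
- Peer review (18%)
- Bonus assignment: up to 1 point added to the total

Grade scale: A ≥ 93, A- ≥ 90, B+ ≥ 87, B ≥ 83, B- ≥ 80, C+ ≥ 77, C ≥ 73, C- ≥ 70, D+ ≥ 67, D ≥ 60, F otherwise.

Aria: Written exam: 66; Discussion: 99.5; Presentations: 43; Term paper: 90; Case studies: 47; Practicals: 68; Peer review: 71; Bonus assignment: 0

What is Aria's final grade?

Weighted total:
  Written exam 66 × 0.18 = 11.88
  Discussion 99.5 × 0.05 = 4.975
  Presentations 43 × 0.26 = 11.18
  Term paper 90 × 0.05 = 4.5
  Case studies 47 × 0.2 = 9.4
  Practicals 68 × 0.08 = 5.44
  Peer review 71 × 0.18 = 12.78
Sum = 60.155
Bonus assignment: 60.155 + 0 = 60.155
60.155 is ≥ 60 and < 67 → D

D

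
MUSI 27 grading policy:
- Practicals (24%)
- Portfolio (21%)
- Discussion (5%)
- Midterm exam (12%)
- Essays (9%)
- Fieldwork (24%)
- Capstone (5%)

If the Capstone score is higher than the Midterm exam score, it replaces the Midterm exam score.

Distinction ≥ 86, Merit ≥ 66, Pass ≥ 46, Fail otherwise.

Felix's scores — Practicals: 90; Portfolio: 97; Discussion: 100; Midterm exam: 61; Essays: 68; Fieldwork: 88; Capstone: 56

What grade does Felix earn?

Capstone (56) ≤ Midterm exam (61), so Midterm exam stays at 61.
Weighted total:
  Practicals 90 × 0.24 = 21.6
  Portfolio 97 × 0.21 = 20.37
  Discussion 100 × 0.05 = 5
  Midterm exam 61 × 0.12 = 7.32
  Essays 68 × 0.09 = 6.12
  Fieldwork 88 × 0.24 = 21.12
  Capstone 56 × 0.05 = 2.8
Sum = 84.33
84.33 is ≥ 66 and < 86 → Merit

Merit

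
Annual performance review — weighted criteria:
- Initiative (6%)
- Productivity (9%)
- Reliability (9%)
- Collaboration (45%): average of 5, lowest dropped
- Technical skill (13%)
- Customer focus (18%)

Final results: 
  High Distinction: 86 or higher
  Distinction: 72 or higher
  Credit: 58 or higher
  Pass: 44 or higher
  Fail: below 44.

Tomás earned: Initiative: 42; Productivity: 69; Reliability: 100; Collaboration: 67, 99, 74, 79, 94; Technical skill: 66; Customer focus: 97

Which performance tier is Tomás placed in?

Collaboration: drop 67 → average of remaining 4 = 346/4 = 86.5
Weighted total:
  Initiative 42 × 0.06 = 2.52
  Productivity 69 × 0.09 = 6.21
  Reliability 100 × 0.09 = 9
  Collaboration 86.5 × 0.45 = 38.925
  Technical skill 66 × 0.13 = 8.58
  Customer focus 97 × 0.18 = 17.46
Sum = 82.695
82.695 is ≥ 72 and < 86 → Distinction

Distinction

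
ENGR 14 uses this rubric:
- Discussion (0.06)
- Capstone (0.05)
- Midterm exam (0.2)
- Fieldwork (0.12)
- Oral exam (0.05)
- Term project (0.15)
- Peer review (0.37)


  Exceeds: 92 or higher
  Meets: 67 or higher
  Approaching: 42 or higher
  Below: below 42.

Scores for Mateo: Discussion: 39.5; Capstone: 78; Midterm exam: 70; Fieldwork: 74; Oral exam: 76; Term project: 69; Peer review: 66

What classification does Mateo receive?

Meets

Weighted total:
  Discussion 39.5 × 0.06 = 2.37
  Capstone 78 × 0.05 = 3.9
  Midterm exam 70 × 0.2 = 14
  Fieldwork 74 × 0.12 = 8.88
  Oral exam 76 × 0.05 = 3.8
  Term project 69 × 0.15 = 10.35
  Peer review 66 × 0.37 = 24.42
Sum = 67.72
67.72 is ≥ 67 and < 92 → Meets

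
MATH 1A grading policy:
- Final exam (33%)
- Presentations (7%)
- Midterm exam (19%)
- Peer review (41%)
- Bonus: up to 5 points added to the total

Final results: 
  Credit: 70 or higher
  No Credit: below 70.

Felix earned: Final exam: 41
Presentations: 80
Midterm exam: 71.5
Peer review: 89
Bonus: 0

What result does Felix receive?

Weighted total:
  Final exam 41 × 0.33 = 13.53
  Presentations 80 × 0.07 = 5.6
  Midterm exam 71.5 × 0.19 = 13.585
  Peer review 89 × 0.41 = 36.49
Sum = 69.205
Bonus: 69.205 + 0 = 69.205
69.205 < 70 → No Credit

No Credit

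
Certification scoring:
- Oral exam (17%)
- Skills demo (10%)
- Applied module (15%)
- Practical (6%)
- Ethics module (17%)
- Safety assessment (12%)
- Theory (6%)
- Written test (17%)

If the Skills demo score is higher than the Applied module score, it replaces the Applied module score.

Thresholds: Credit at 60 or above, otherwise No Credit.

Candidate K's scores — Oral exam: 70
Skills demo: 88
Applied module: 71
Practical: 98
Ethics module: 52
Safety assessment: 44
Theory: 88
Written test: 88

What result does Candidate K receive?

Credit

Skills demo (88) > Applied module (71), so Applied module counts as 88.
Weighted total:
  Oral exam 70 × 0.17 = 11.9
  Skills demo 88 × 0.1 = 8.8
  Applied module 88 × 0.15 = 13.2
  Practical 98 × 0.06 = 5.88
  Ethics module 52 × 0.17 = 8.84
  Safety assessment 44 × 0.12 = 5.28
  Theory 88 × 0.06 = 5.28
  Written test 88 × 0.17 = 14.96
Sum = 74.14
74.14 ≥ 60 → Credit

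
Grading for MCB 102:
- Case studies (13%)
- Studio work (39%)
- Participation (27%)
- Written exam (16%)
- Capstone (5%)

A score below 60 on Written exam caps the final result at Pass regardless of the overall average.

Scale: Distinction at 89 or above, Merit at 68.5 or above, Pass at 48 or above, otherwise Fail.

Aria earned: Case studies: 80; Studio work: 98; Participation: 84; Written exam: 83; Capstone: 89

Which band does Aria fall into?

Written exam score 83 ≥ 60: minimum met.
Weighted total:
  Case studies 80 × 0.13 = 10.4
  Studio work 98 × 0.39 = 38.22
  Participation 84 × 0.27 = 22.68
  Written exam 83 × 0.16 = 13.28
  Capstone 89 × 0.05 = 4.45
Sum = 89.03
89.03 ≥ 89 → Distinction

Distinction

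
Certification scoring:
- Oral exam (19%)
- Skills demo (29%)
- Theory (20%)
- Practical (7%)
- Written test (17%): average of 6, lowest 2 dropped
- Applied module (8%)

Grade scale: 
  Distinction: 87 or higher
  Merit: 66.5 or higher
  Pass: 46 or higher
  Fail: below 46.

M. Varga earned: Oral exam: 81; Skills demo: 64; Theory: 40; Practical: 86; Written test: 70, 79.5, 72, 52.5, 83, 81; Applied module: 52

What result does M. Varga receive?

Pass

Written test: drop 52.5, 70 → average of remaining 4 = 315.5/4 = 78.875
Weighted total:
  Oral exam 81 × 0.19 = 15.39
  Skills demo 64 × 0.29 = 18.56
  Theory 40 × 0.2 = 8
  Practical 86 × 0.07 = 6.02
  Written test 78.875 × 0.17 = 13.40875
  Applied module 52 × 0.08 = 4.16
Sum = 65.53875
65.53875 is ≥ 46 and < 66.5 → Pass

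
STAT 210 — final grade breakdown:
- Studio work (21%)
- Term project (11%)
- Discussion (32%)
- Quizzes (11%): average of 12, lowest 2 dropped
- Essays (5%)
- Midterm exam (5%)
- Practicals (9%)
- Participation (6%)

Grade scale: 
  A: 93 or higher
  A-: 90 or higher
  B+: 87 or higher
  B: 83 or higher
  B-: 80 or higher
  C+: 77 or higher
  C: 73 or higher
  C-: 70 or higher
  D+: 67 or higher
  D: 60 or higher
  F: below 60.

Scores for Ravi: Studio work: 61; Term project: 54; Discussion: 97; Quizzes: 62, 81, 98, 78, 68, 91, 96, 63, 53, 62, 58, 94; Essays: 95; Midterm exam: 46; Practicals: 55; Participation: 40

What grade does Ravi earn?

Quizzes: drop 53, 58 → average of remaining 10 = 793/10 = 79.3
Weighted total:
  Studio work 61 × 0.21 = 12.81
  Term project 54 × 0.11 = 5.94
  Discussion 97 × 0.32 = 31.04
  Quizzes 79.3 × 0.11 = 8.723
  Essays 95 × 0.05 = 4.75
  Midterm exam 46 × 0.05 = 2.3
  Practicals 55 × 0.09 = 4.95
  Participation 40 × 0.06 = 2.4
Sum = 72.913
72.913 is ≥ 70 and < 73 → C-

C-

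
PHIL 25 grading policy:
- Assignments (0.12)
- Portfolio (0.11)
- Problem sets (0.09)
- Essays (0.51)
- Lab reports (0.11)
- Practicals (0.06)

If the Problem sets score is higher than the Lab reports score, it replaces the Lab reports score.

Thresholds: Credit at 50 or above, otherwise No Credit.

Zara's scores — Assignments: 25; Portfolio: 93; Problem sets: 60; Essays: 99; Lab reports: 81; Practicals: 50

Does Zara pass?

Credit

Problem sets (60) ≤ Lab reports (81), so Lab reports stays at 81.
Weighted total:
  Assignments 25 × 0.12 = 3
  Portfolio 93 × 0.11 = 10.23
  Problem sets 60 × 0.09 = 5.4
  Essays 99 × 0.51 = 50.49
  Lab reports 81 × 0.11 = 8.91
  Practicals 50 × 0.06 = 3
Sum = 81.03
81.03 ≥ 50 → Credit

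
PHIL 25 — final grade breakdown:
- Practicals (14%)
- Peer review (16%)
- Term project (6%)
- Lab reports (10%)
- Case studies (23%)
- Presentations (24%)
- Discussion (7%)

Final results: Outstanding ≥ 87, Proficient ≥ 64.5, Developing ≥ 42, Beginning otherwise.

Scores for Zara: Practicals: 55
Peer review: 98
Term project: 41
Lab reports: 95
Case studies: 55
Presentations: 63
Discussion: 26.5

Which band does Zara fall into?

Weighted total:
  Practicals 55 × 0.14 = 7.7
  Peer review 98 × 0.16 = 15.68
  Term project 41 × 0.06 = 2.46
  Lab reports 95 × 0.1 = 9.5
  Case studies 55 × 0.23 = 12.65
  Presentations 63 × 0.24 = 15.12
  Discussion 26.5 × 0.07 = 1.855
Sum = 64.965
64.965 is ≥ 64.5 and < 87 → Proficient

Proficient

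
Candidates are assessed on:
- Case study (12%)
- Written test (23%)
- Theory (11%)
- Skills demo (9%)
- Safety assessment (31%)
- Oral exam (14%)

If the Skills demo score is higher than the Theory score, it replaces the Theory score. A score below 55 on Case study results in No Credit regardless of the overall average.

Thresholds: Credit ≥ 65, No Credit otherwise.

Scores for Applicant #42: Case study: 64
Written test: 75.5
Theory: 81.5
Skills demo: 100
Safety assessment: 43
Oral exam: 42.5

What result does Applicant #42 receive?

Skills demo (100) > Theory (81.5), so Theory counts as 100.
Case study score 64 ≥ 55: minimum met.
Weighted total:
  Case study 64 × 0.12 = 7.68
  Written test 75.5 × 0.23 = 17.365
  Theory 100 × 0.11 = 11
  Skills demo 100 × 0.09 = 9
  Safety assessment 43 × 0.31 = 13.33
  Oral exam 42.5 × 0.14 = 5.95
Sum = 64.325
64.325 < 65 → No Credit

No Credit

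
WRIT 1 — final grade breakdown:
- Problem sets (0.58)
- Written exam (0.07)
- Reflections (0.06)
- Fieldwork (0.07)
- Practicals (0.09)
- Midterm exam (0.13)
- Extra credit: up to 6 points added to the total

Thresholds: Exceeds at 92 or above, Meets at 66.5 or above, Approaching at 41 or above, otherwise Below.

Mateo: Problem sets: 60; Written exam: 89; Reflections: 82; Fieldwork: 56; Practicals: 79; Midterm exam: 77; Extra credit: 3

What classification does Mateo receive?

Weighted total:
  Problem sets 60 × 0.58 = 34.8
  Written exam 89 × 0.07 = 6.23
  Reflections 82 × 0.06 = 4.92
  Fieldwork 56 × 0.07 = 3.92
  Practicals 79 × 0.09 = 7.11
  Midterm exam 77 × 0.13 = 10.01
Sum = 66.99
Extra credit: 66.99 + 3 = 69.99
69.99 is ≥ 66.5 and < 92 → Meets

Meets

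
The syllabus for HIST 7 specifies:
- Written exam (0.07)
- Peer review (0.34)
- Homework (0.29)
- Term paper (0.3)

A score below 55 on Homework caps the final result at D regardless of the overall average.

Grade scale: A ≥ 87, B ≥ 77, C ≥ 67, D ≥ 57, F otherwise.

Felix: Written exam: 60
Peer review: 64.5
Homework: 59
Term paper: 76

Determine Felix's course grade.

Homework score 59 ≥ 55: minimum met.
Weighted total:
  Written exam 60 × 0.07 = 4.2
  Peer review 64.5 × 0.34 = 21.93
  Homework 59 × 0.29 = 17.11
  Term paper 76 × 0.3 = 22.8
Sum = 66.04
66.04 is ≥ 57 and < 67 → D

D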